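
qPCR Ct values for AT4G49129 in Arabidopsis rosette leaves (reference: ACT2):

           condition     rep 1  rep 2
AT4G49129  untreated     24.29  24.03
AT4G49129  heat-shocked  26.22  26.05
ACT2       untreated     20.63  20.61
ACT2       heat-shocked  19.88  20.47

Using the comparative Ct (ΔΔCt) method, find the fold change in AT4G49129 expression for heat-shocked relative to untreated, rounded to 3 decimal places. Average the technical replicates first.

0.187

Mean Ct: AT4G49129 untreated 24.160; AT4G49129 heat-shocked 26.135; ACT2 untreated 20.620; ACT2 heat-shocked 20.175
ΔCt(untreated) = 24.160 − 20.620 = 3.540
ΔCt(heat-shocked) = 26.135 − 20.175 = 5.960
ΔΔCt = 5.960 − 3.540 = 2.420
Fold change = 2^(−2.420) = 0.1869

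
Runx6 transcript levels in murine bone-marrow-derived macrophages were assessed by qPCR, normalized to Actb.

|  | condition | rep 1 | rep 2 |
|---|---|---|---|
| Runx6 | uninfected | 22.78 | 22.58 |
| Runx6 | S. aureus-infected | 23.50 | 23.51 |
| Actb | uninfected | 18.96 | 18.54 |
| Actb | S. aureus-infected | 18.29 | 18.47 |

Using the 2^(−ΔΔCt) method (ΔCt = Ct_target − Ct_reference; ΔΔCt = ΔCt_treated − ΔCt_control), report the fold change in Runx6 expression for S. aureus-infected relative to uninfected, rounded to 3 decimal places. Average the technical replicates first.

0.437

Mean Ct: Runx6 uninfected 22.680; Runx6 S. aureus-infected 23.505; Actb uninfected 18.750; Actb S. aureus-infected 18.380
ΔCt(uninfected) = 22.680 − 18.750 = 3.930
ΔCt(S. aureus-infected) = 23.505 − 18.380 = 5.125
ΔΔCt = 5.125 − 3.930 = 1.195
Fold change = 2^(−1.195) = 0.4368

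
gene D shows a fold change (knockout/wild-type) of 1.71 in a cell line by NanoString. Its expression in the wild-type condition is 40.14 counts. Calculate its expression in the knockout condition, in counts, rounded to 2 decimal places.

knockout expression = 40.14 × 1.71 = 68.64

68.64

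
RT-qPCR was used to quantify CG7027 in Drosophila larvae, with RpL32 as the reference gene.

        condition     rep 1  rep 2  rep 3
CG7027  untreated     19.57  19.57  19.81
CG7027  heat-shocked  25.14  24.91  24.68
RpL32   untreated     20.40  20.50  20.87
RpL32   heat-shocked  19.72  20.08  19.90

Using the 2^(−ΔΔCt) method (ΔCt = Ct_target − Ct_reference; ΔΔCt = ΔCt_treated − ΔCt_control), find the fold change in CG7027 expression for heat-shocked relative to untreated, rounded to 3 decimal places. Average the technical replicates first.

0.016

Mean Ct: CG7027 untreated 19.650; CG7027 heat-shocked 24.910; RpL32 untreated 20.590; RpL32 heat-shocked 19.900
ΔCt(untreated) = 19.650 − 20.590 = -0.940
ΔCt(heat-shocked) = 24.910 − 19.900 = 5.010
ΔΔCt = 5.010 − (-0.940) = 5.950
Fold change = 2^(−5.950) = 0.0162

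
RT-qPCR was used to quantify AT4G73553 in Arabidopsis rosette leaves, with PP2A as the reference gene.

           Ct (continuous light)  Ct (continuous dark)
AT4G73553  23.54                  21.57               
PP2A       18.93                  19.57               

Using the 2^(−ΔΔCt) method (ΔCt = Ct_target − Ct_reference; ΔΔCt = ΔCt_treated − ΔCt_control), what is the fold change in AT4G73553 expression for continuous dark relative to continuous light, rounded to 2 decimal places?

ΔCt(continuous light) = 23.540 − 18.930 = 4.610
ΔCt(continuous dark) = 21.570 − 19.570 = 2.000
ΔΔCt = 2.000 − 4.610 = -2.610
Fold change = 2^(−(-2.610)) = 2^2.610 = 6.105

6.11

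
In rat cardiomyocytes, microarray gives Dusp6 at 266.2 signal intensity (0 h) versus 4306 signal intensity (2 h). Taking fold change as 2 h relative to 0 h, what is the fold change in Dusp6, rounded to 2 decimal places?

Fold change = 4306 / 266.2 = 16.176
Dusp6 is upregulated.

16.18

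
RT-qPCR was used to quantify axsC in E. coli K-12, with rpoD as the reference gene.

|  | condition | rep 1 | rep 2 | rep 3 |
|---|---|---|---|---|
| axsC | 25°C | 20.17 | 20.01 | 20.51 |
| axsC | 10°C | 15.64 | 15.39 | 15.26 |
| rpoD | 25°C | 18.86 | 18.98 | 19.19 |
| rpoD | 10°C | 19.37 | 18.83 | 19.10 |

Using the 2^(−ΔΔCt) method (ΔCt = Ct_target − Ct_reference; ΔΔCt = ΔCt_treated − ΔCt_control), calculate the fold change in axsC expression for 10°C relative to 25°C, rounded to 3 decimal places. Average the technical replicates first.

Mean Ct: axsC 25°C 20.230; axsC 10°C 15.430; rpoD 25°C 19.010; rpoD 10°C 19.100
ΔCt(25°C) = 20.230 − 19.010 = 1.220
ΔCt(10°C) = 15.430 − 19.100 = -3.670
ΔΔCt = -3.670 − 1.220 = -4.890
Fold change = 2^(−(-4.890)) = 2^4.890 = 29.6508

29.651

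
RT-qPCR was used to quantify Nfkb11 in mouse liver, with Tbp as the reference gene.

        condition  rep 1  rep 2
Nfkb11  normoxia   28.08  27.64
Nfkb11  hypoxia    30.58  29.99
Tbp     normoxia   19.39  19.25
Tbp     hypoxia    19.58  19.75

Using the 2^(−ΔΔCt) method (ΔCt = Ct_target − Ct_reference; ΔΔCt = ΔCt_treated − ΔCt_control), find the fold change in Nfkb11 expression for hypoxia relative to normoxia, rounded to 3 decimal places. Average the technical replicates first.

Mean Ct: Nfkb11 normoxia 27.860; Nfkb11 hypoxia 30.285; Tbp normoxia 19.320; Tbp hypoxia 19.665
ΔCt(normoxia) = 27.860 − 19.320 = 8.540
ΔCt(hypoxia) = 30.285 − 19.665 = 10.620
ΔΔCt = 10.620 − 8.540 = 2.080
Fold change = 2^(−2.080) = 0.2365

0.237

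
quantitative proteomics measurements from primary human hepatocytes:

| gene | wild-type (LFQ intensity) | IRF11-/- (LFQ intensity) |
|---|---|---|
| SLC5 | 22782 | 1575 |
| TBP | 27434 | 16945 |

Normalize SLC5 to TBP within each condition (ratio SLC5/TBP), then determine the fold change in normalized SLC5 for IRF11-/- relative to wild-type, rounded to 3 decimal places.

SLC5/TBP (wild-type) = 22782 / 27434 = 0.83043
SLC5/TBP (IRF11-/-) = 1575 / 16945 = 0.092948
Fold change = 0.092948 / 0.83043 = 0.1119

0.112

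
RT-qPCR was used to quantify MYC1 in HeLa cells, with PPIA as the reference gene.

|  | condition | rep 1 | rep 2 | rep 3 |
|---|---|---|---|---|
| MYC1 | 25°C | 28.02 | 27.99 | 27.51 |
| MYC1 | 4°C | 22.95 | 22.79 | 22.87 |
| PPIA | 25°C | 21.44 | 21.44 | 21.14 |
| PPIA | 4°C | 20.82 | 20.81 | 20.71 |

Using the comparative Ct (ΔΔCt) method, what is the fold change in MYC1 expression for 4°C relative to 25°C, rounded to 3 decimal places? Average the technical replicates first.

21.259

Mean Ct: MYC1 25°C 27.840; MYC1 4°C 22.870; PPIA 25°C 21.340; PPIA 4°C 20.780
ΔCt(25°C) = 27.840 − 21.340 = 6.500
ΔCt(4°C) = 22.870 − 20.780 = 2.090
ΔΔCt = 2.090 − 6.500 = -4.410
Fold change = 2^(−(-4.410)) = 2^4.410 = 21.2590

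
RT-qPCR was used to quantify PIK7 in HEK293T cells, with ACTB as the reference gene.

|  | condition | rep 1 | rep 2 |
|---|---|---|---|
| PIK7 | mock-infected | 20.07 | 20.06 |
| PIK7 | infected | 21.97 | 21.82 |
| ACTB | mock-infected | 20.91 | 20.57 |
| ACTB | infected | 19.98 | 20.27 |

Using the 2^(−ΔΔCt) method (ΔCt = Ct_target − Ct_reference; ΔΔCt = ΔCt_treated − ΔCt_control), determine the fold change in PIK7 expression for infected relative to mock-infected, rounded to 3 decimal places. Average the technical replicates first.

0.184

Mean Ct: PIK7 mock-infected 20.065; PIK7 infected 21.895; ACTB mock-infected 20.740; ACTB infected 20.125
ΔCt(mock-infected) = 20.065 − 20.740 = -0.675
ΔCt(infected) = 21.895 − 20.125 = 1.770
ΔΔCt = 1.770 − (-0.675) = 2.445
Fold change = 2^(−2.445) = 0.1836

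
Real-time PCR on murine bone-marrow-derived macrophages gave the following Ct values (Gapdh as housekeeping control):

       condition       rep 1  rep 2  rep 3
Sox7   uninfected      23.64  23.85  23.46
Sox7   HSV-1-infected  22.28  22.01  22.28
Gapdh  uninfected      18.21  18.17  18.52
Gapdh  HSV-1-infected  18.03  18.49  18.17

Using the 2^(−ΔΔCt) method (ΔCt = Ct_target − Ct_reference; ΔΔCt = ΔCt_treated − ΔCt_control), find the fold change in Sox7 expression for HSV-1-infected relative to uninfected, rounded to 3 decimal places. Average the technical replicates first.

Mean Ct: Sox7 uninfected 23.650; Sox7 HSV-1-infected 22.190; Gapdh uninfected 18.300; Gapdh HSV-1-infected 18.230
ΔCt(uninfected) = 23.650 − 18.300 = 5.350
ΔCt(HSV-1-infected) = 22.190 − 18.230 = 3.960
ΔΔCt = 3.960 − 5.350 = -1.390
Fold change = 2^(−(-1.390)) = 2^1.390 = 2.6208

2.621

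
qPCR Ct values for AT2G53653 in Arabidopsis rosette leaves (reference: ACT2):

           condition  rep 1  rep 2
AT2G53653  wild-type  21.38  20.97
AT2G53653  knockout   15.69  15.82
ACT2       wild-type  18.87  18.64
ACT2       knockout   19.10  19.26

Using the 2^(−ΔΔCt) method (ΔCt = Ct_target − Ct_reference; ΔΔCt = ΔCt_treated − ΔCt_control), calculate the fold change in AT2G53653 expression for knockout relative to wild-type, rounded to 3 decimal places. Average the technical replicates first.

57.480

Mean Ct: AT2G53653 wild-type 21.175; AT2G53653 knockout 15.755; ACT2 wild-type 18.755; ACT2 knockout 19.180
ΔCt(wild-type) = 21.175 − 18.755 = 2.420
ΔCt(knockout) = 15.755 − 19.180 = -3.425
ΔΔCt = -3.425 − 2.420 = -5.845
Fold change = 2^(−(-5.845)) = 2^5.845 = 57.4805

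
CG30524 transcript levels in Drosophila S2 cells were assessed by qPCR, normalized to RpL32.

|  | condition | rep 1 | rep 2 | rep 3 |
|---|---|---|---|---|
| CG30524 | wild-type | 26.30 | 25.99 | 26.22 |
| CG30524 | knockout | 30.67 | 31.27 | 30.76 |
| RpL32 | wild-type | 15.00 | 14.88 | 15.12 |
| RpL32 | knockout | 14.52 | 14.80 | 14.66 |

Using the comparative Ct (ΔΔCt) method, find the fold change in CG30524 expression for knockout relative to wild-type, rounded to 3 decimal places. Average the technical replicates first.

0.030

Mean Ct: CG30524 wild-type 26.170; CG30524 knockout 30.900; RpL32 wild-type 15.000; RpL32 knockout 14.660
ΔCt(wild-type) = 26.170 − 15.000 = 11.170
ΔCt(knockout) = 30.900 − 14.660 = 16.240
ΔΔCt = 16.240 − 11.170 = 5.070
Fold change = 2^(−5.070) = 0.0298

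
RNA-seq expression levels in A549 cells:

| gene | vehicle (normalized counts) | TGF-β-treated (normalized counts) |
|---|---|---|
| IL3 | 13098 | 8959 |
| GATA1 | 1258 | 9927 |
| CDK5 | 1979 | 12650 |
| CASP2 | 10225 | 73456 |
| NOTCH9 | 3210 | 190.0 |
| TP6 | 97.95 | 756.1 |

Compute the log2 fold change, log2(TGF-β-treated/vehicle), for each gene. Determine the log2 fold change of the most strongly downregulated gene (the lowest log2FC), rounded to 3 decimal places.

-4.079

log2(8959/13098) = -0.548  (IL3)
log2(9927/1258) = 2.980  (GATA1)
log2(12650/1979) = 2.676  (CDK5)
log2(73456/10225) = 2.845  (CASP2)
log2(190.0/3210) = -4.079  (NOTCH9)
log2(756.1/97.95) = 2.948  (TP6)
NOTCH9 is most strongly downregulated.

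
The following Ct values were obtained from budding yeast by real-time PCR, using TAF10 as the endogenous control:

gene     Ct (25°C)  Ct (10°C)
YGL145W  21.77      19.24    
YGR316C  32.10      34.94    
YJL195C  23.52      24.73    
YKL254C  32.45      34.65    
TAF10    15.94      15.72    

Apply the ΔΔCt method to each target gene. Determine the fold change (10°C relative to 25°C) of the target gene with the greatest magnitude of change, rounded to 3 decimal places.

0.120

YGL145W: ΔΔCt = (19.24−15.72) − (21.77−15.94) = 3.52 − 5.83 = -2.31; fold change = 2^2.31 = 4.959
YGR316C: ΔΔCt = (34.94−15.72) − (32.10−15.94) = 19.22 − 16.16 = 3.06; fold change = 2^-3.06 = 0.120
YJL195C: ΔΔCt = (24.73−15.72) − (23.52−15.94) = 9.01 − 7.58 = 1.43; fold change = 2^-1.43 = 0.371
YKL254C: ΔΔCt = (34.65−15.72) − (32.45−15.94) = 18.93 − 16.51 = 2.42; fold change = 2^-2.42 = 0.187
YGR316C has the largest |ΔΔCt| = 3.06.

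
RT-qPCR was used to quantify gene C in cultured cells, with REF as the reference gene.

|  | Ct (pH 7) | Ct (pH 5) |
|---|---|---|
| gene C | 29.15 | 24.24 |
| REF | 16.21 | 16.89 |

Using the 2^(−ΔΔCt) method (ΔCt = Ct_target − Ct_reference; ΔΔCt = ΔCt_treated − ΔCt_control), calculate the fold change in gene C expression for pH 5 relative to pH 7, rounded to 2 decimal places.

ΔCt(pH 7) = 29.150 − 16.210 = 12.940
ΔCt(pH 5) = 24.240 − 16.890 = 7.350
ΔΔCt = 7.350 − 12.940 = -5.590
Fold change = 2^(−(-5.590)) = 2^5.590 = 48.168

48.17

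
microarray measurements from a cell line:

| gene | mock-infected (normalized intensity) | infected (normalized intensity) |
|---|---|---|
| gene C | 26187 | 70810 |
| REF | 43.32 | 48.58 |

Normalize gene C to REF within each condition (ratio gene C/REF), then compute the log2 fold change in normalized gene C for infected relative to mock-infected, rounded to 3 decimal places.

gene C/REF (mock-infected) = 26187 / 43.32 = 604.5
gene C/REF (infected) = 70810 / 48.58 = 1457.6
Fold change = 1457.6 / 604.5 = 2.4112
log2(2.4112) = 1.2698

1.270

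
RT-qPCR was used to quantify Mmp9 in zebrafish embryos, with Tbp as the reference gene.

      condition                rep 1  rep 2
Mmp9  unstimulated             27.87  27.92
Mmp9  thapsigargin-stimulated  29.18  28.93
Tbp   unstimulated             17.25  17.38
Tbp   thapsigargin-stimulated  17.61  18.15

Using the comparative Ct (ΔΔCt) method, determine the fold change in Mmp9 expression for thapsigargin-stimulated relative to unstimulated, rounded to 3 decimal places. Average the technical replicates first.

0.662

Mean Ct: Mmp9 unstimulated 27.895; Mmp9 thapsigargin-stimulated 29.055; Tbp unstimulated 17.315; Tbp thapsigargin-stimulated 17.880
ΔCt(unstimulated) = 27.895 − 17.315 = 10.580
ΔCt(thapsigargin-stimulated) = 29.055 − 17.880 = 11.175
ΔΔCt = 11.175 − 10.580 = 0.595
Fold change = 2^(−0.595) = 0.6620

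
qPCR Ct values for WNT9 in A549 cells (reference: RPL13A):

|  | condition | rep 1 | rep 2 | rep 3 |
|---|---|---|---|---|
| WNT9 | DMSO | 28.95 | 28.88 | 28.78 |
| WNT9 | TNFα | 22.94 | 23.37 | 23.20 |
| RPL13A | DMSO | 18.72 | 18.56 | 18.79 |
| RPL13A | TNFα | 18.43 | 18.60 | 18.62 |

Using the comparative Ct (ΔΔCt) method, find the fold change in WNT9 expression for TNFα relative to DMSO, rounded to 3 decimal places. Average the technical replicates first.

Mean Ct: WNT9 DMSO 28.870; WNT9 TNFα 23.170; RPL13A DMSO 18.690; RPL13A TNFα 18.550
ΔCt(DMSO) = 28.870 − 18.690 = 10.180
ΔCt(TNFα) = 23.170 − 18.550 = 4.620
ΔΔCt = 4.620 − 10.180 = -5.560
Fold change = 2^(−(-5.560)) = 2^5.560 = 47.1766

47.177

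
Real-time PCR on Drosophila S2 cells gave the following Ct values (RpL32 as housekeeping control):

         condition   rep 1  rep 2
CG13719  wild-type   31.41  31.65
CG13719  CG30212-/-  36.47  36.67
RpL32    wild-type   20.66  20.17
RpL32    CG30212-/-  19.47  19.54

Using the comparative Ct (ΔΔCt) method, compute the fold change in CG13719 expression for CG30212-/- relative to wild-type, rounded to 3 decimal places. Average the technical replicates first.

0.016

Mean Ct: CG13719 wild-type 31.530; CG13719 CG30212-/- 36.570; RpL32 wild-type 20.415; RpL32 CG30212-/- 19.505
ΔCt(wild-type) = 31.530 − 20.415 = 11.115
ΔCt(CG30212-/-) = 36.570 − 19.505 = 17.065
ΔΔCt = 17.065 − 11.115 = 5.950
Fold change = 2^(−5.950) = 0.0162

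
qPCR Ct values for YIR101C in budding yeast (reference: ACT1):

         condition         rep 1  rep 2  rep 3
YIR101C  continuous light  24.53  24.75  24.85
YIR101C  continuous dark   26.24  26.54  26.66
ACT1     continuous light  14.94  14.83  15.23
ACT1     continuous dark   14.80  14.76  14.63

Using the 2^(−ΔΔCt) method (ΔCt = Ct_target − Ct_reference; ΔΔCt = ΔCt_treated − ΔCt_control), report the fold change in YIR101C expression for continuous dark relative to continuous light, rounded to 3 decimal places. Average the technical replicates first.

0.243

Mean Ct: YIR101C continuous light 24.710; YIR101C continuous dark 26.480; ACT1 continuous light 15.000; ACT1 continuous dark 14.730
ΔCt(continuous light) = 24.710 − 15.000 = 9.710
ΔCt(continuous dark) = 26.480 − 14.730 = 11.750
ΔΔCt = 11.750 − 9.710 = 2.040
Fold change = 2^(−2.040) = 0.2432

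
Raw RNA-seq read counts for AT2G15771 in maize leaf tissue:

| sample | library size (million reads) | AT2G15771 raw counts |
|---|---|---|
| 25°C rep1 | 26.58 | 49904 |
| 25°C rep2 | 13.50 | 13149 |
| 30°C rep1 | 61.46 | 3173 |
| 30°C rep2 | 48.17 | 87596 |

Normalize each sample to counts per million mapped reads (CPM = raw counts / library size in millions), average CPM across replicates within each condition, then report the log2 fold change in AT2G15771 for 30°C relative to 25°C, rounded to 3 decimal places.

-0.609

CPM(25°C rep1) = 49904 / 26.58 = 1877.5019
CPM(25°C rep2) = 13149 / 13.50 = 974.0000
CPM(30°C rep1) = 3173 / 61.46 = 51.6271
CPM(30°C rep2) = 87596 / 48.17 = 1818.4762
mean CPM(25°C) = 1425.7509; mean CPM(30°C) = 935.0517
Fold change = 935.0517 / 1425.7509 = 0.65583
log2(0.65583) = -0.6086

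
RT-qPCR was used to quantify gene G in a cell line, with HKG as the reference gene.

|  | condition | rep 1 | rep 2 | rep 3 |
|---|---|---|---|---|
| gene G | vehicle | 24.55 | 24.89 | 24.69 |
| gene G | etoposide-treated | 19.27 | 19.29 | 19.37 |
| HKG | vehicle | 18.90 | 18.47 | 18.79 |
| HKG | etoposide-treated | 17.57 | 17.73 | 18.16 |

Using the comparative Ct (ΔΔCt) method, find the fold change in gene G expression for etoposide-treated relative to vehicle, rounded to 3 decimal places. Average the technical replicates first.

22.627

Mean Ct: gene G vehicle 24.710; gene G etoposide-treated 19.310; HKG vehicle 18.720; HKG etoposide-treated 17.820
ΔCt(vehicle) = 24.710 − 18.720 = 5.990
ΔCt(etoposide-treated) = 19.310 − 17.820 = 1.490
ΔΔCt = 1.490 − 5.990 = -4.500
Fold change = 2^(−(-4.500)) = 2^4.500 = 22.6274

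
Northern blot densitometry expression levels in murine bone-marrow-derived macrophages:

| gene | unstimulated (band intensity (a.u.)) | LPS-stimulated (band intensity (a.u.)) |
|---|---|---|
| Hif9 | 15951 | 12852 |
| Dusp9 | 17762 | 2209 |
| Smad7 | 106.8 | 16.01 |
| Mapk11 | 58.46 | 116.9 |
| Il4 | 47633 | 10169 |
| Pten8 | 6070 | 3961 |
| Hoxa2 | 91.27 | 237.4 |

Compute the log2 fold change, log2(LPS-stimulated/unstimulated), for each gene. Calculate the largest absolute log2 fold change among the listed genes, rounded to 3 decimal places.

3.007

log2(12852/15951) = -0.312  (Hif9)
log2(2209/17762) = -3.007  (Dusp9)
log2(16.01/106.8) = -2.738  (Smad7)
log2(116.9/58.46) = 1.000  (Mapk11)
log2(10169/47633) = -2.228  (Il4)
log2(3961/6070) = -0.616  (Pten8)
log2(237.4/91.27) = 1.379  (Hoxa2)
The largest magnitude belongs to Dusp9.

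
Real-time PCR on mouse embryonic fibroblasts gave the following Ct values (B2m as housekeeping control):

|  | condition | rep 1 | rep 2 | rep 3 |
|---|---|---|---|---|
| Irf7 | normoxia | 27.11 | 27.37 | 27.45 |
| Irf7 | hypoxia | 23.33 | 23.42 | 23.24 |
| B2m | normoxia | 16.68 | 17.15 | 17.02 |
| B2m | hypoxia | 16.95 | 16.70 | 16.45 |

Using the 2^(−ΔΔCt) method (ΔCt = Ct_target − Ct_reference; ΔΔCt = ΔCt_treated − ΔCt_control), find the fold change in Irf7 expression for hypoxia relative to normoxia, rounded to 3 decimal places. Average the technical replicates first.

Mean Ct: Irf7 normoxia 27.310; Irf7 hypoxia 23.330; B2m normoxia 16.950; B2m hypoxia 16.700
ΔCt(normoxia) = 27.310 − 16.950 = 10.360
ΔCt(hypoxia) = 23.330 − 16.700 = 6.630
ΔΔCt = 6.630 − 10.360 = -3.730
Fold change = 2^(−(-3.730)) = 2^3.730 = 13.2691

13.269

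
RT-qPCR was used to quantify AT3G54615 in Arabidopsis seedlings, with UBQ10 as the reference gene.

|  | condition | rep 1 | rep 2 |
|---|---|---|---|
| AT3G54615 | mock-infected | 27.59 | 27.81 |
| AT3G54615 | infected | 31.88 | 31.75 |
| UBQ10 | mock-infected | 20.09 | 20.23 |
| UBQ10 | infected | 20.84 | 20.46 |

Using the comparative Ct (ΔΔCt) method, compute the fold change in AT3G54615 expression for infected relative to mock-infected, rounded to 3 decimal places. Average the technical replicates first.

0.081

Mean Ct: AT3G54615 mock-infected 27.700; AT3G54615 infected 31.815; UBQ10 mock-infected 20.160; UBQ10 infected 20.650
ΔCt(mock-infected) = 27.700 − 20.160 = 7.540
ΔCt(infected) = 31.815 − 20.650 = 11.165
ΔΔCt = 11.165 − 7.540 = 3.625
Fold change = 2^(−3.625) = 0.0811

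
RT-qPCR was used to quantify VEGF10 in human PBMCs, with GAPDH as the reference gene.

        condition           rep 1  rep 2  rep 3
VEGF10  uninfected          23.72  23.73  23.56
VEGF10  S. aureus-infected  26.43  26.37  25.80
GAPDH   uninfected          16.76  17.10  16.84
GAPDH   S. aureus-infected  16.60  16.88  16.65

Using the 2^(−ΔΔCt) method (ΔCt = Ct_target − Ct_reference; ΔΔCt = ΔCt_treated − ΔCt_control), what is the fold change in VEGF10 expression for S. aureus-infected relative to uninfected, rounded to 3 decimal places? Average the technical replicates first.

0.152

Mean Ct: VEGF10 uninfected 23.670; VEGF10 S. aureus-infected 26.200; GAPDH uninfected 16.900; GAPDH S. aureus-infected 16.710
ΔCt(uninfected) = 23.670 − 16.900 = 6.770
ΔCt(S. aureus-infected) = 26.200 − 16.710 = 9.490
ΔΔCt = 9.490 − 6.770 = 2.720
Fold change = 2^(−2.720) = 0.1518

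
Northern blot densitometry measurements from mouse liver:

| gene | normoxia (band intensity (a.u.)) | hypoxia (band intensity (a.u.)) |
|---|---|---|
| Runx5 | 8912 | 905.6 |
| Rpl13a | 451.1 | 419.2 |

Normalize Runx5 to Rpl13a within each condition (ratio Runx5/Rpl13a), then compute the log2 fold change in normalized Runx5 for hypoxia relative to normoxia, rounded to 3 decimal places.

Runx5/Rpl13a (normoxia) = 8912 / 451.1 = 19.756
Runx5/Rpl13a (hypoxia) = 905.6 / 419.2 = 2.1603
Fold change = 2.1603 / 19.756 = 0.1093
log2(0.1093) = -3.1930

-3.193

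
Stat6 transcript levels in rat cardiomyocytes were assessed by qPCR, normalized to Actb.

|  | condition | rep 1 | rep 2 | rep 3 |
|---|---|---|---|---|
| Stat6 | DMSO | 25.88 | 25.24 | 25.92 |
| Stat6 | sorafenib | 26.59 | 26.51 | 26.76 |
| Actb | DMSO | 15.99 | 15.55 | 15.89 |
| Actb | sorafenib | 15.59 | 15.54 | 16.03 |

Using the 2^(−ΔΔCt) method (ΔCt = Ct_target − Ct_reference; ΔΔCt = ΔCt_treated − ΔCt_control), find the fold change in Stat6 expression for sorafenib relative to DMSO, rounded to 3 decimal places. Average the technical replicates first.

Mean Ct: Stat6 DMSO 25.680; Stat6 sorafenib 26.620; Actb DMSO 15.810; Actb sorafenib 15.720
ΔCt(DMSO) = 25.680 − 15.810 = 9.870
ΔCt(sorafenib) = 26.620 − 15.720 = 10.900
ΔΔCt = 10.900 − 9.870 = 1.030
Fold change = 2^(−1.030) = 0.4897

0.490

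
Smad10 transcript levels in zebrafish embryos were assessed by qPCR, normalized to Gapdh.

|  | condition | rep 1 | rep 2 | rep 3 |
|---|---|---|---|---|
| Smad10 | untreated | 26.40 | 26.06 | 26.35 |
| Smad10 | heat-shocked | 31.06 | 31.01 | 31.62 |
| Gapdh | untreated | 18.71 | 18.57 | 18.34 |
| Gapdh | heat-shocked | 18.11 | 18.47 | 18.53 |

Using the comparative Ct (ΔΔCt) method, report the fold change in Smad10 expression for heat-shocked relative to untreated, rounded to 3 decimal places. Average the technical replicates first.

Mean Ct: Smad10 untreated 26.270; Smad10 heat-shocked 31.230; Gapdh untreated 18.540; Gapdh heat-shocked 18.370
ΔCt(untreated) = 26.270 − 18.540 = 7.730
ΔCt(heat-shocked) = 31.230 − 18.370 = 12.860
ΔΔCt = 12.860 − 7.730 = 5.130
Fold change = 2^(−5.130) = 0.0286

0.029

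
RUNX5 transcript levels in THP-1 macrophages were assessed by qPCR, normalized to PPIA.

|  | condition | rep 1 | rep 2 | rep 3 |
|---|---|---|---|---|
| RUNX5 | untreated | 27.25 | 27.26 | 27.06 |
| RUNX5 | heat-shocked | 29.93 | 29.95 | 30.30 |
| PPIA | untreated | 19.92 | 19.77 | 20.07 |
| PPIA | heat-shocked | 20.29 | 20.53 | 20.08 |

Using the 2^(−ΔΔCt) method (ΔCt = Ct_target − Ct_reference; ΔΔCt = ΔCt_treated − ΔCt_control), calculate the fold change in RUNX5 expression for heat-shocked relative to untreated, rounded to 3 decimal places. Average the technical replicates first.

Mean Ct: RUNX5 untreated 27.190; RUNX5 heat-shocked 30.060; PPIA untreated 19.920; PPIA heat-shocked 20.300
ΔCt(untreated) = 27.190 − 19.920 = 7.270
ΔCt(heat-shocked) = 30.060 − 20.300 = 9.760
ΔΔCt = 9.760 − 7.270 = 2.490
Fold change = 2^(−2.490) = 0.1780

0.178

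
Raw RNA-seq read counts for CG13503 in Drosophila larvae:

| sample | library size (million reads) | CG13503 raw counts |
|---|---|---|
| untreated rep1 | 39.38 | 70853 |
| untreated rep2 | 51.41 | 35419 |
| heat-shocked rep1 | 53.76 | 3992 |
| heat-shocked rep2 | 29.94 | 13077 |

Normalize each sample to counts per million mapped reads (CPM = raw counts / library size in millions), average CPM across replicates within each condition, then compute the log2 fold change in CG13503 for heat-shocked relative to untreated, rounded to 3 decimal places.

-2.284

CPM(untreated rep1) = 70853 / 39.38 = 1799.2128
CPM(untreated rep2) = 35419 / 51.41 = 688.9516
CPM(heat-shocked rep1) = 3992 / 53.76 = 74.2560
CPM(heat-shocked rep2) = 13077 / 29.94 = 436.7735
mean CPM(untreated) = 1244.0822; mean CPM(heat-shocked) = 255.5147
Fold change = 255.5147 / 1244.0822 = 0.20538
log2(0.20538) = -2.2836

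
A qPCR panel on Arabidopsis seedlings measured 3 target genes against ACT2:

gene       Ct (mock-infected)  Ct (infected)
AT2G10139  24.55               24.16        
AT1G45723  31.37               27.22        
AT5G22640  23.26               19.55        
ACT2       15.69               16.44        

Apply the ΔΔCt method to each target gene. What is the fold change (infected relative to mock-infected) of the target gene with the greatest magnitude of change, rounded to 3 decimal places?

AT2G10139: ΔΔCt = (24.16−16.44) − (24.55−15.69) = 7.72 − 8.86 = -1.14; fold change = 2^1.14 = 2.204
AT1G45723: ΔΔCt = (27.22−16.44) − (31.37−15.69) = 10.78 − 15.68 = -4.90; fold change = 2^4.90 = 29.857
AT5G22640: ΔΔCt = (19.55−16.44) − (23.26−15.69) = 3.11 − 7.57 = -4.46; fold change = 2^4.46 = 22.009
AT1G45723 has the largest |ΔΔCt| = 4.90.

29.857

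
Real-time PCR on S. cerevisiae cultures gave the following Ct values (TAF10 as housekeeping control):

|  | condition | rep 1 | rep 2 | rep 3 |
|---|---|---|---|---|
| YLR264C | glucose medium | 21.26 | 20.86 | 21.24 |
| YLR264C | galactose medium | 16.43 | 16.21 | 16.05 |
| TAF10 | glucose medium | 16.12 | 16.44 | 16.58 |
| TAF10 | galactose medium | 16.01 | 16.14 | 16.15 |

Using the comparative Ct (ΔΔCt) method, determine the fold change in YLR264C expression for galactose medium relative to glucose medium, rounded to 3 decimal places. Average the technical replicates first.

24.420

Mean Ct: YLR264C glucose medium 21.120; YLR264C galactose medium 16.230; TAF10 glucose medium 16.380; TAF10 galactose medium 16.100
ΔCt(glucose medium) = 21.120 − 16.380 = 4.740
ΔCt(galactose medium) = 16.230 − 16.100 = 0.130
ΔΔCt = 0.130 − 4.740 = -4.610
Fold change = 2^(−(-4.610)) = 2^4.610 = 24.4201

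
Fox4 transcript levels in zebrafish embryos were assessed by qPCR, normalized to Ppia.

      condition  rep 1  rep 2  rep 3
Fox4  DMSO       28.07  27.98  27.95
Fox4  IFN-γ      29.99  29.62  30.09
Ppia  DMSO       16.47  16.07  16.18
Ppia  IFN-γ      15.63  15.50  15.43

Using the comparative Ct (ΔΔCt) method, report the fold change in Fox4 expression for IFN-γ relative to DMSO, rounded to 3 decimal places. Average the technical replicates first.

0.163

Mean Ct: Fox4 DMSO 28.000; Fox4 IFN-γ 29.900; Ppia DMSO 16.240; Ppia IFN-γ 15.520
ΔCt(DMSO) = 28.000 − 16.240 = 11.760
ΔCt(IFN-γ) = 29.900 − 15.520 = 14.380
ΔΔCt = 14.380 − 11.760 = 2.620
Fold change = 2^(−2.620) = 0.1627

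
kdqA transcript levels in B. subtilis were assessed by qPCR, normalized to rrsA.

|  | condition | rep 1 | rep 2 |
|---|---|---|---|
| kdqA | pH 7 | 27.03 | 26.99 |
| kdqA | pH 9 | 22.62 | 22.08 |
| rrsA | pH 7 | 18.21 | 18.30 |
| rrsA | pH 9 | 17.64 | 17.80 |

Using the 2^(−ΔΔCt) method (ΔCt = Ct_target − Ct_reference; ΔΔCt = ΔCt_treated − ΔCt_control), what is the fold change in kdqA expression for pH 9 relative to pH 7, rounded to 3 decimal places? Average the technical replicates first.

17.448

Mean Ct: kdqA pH 7 27.010; kdqA pH 9 22.350; rrsA pH 7 18.255; rrsA pH 9 17.720
ΔCt(pH 7) = 27.010 − 18.255 = 8.755
ΔCt(pH 9) = 22.350 − 17.720 = 4.630
ΔΔCt = 4.630 − 8.755 = -4.125
Fold change = 2^(−(-4.125)) = 2^4.125 = 17.4481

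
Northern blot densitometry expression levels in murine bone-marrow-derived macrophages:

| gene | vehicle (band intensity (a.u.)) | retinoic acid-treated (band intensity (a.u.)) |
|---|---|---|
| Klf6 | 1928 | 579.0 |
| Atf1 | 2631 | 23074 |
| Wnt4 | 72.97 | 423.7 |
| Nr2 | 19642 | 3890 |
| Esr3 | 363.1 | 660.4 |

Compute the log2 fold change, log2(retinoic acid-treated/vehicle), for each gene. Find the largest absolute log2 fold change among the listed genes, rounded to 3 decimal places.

3.133

log2(579.0/1928) = -1.735  (Klf6)
log2(23074/2631) = 3.133  (Atf1)
log2(423.7/72.97) = 2.538  (Wnt4)
log2(3890/19642) = -2.336  (Nr2)
log2(660.4/363.1) = 0.863  (Esr3)
The largest magnitude belongs to Atf1.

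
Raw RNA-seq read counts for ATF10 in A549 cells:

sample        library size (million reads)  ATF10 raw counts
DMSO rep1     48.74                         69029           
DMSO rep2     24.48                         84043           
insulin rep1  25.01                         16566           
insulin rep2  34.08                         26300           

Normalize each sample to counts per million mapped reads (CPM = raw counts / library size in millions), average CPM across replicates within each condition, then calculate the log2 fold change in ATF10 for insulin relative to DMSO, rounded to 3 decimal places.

-1.758

CPM(DMSO rep1) = 69029 / 48.74 = 1416.2700
CPM(DMSO rep2) = 84043 / 24.48 = 3433.1291
CPM(insulin rep1) = 16566 / 25.01 = 662.3750
CPM(insulin rep2) = 26300 / 34.08 = 771.7136
mean CPM(DMSO) = 2424.6995; mean CPM(insulin) = 717.0443
Fold change = 717.0443 / 2424.6995 = 0.29573
log2(0.29573) = -1.7577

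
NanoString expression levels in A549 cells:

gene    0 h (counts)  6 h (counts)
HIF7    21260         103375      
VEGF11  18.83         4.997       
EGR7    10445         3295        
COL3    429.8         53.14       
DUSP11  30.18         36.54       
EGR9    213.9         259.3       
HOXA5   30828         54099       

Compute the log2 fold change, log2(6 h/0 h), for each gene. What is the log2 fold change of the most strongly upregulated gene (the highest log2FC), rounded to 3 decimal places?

2.282

log2(103375/21260) = 2.282  (HIF7)
log2(4.997/18.83) = -1.914  (VEGF11)
log2(3295/10445) = -1.664  (EGR7)
log2(53.14/429.8) = -3.016  (COL3)
log2(36.54/30.18) = 0.276  (DUSP11)
log2(259.3/213.9) = 0.278  (EGR9)
log2(54099/30828) = 0.811  (HOXA5)
HIF7 is most strongly upregulated.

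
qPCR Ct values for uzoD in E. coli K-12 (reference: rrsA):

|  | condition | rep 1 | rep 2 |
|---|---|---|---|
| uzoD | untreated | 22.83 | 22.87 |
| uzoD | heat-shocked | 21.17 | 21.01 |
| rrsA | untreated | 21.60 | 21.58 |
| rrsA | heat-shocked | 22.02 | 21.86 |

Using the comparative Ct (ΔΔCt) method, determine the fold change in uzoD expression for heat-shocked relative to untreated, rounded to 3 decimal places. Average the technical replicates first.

4.317

Mean Ct: uzoD untreated 22.850; uzoD heat-shocked 21.090; rrsA untreated 21.590; rrsA heat-shocked 21.940
ΔCt(untreated) = 22.850 − 21.590 = 1.260
ΔCt(heat-shocked) = 21.090 − 21.940 = -0.850
ΔΔCt = -0.850 − 1.260 = -2.110
Fold change = 2^(−(-2.110)) = 2^2.110 = 4.3169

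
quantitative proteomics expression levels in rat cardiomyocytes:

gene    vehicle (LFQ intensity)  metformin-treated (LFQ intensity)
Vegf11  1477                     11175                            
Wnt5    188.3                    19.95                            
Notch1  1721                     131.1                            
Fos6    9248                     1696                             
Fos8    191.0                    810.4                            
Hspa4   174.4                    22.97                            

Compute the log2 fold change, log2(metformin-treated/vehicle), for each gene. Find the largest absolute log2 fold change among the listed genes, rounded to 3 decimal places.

log2(11175/1477) = 2.920  (Vegf11)
log2(19.95/188.3) = -3.239  (Wnt5)
log2(131.1/1721) = -3.715  (Notch1)
log2(1696/9248) = -2.447  (Fos6)
log2(810.4/191.0) = 2.085  (Fos8)
log2(22.97/174.4) = -2.925  (Hspa4)
The largest magnitude belongs to Notch1.

3.715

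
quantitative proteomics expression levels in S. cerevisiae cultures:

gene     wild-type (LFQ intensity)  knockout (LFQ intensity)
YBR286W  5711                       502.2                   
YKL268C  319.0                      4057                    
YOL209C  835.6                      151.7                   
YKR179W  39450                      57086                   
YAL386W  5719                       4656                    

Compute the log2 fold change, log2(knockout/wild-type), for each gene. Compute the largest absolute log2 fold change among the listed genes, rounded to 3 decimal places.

log2(502.2/5711) = -3.507  (YBR286W)
log2(4057/319.0) = 3.669  (YKL268C)
log2(151.7/835.6) = -2.462  (YOL209C)
log2(57086/39450) = 0.533  (YKR179W)
log2(4656/5719) = -0.297  (YAL386W)
The largest magnitude belongs to YKL268C.

3.669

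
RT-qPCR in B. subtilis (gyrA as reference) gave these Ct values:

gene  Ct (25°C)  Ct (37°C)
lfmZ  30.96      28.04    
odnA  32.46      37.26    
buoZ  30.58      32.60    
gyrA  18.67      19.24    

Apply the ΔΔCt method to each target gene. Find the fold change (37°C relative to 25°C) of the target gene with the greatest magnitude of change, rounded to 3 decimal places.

0.053

lfmZ: ΔΔCt = (28.04−19.24) − (30.96−18.67) = 8.80 − 12.29 = -3.49; fold change = 2^3.49 = 11.236
odnA: ΔΔCt = (37.26−19.24) − (32.46−18.67) = 18.02 − 13.79 = 4.23; fold change = 2^-4.23 = 0.053
buoZ: ΔΔCt = (32.60−19.24) − (30.58−18.67) = 13.36 − 11.91 = 1.45; fold change = 2^-1.45 = 0.366
odnA has the largest |ΔΔCt| = 4.23.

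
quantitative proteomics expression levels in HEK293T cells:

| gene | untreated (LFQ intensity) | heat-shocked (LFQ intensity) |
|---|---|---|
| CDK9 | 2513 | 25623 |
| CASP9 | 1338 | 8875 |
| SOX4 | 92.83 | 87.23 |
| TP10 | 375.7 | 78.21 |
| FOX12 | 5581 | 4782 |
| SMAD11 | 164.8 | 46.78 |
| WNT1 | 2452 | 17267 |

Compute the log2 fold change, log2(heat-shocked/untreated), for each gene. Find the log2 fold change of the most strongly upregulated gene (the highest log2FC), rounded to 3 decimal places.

3.350

log2(25623/2513) = 3.350  (CDK9)
log2(8875/1338) = 2.730  (CASP9)
log2(87.23/92.83) = -0.090  (SOX4)
log2(78.21/375.7) = -2.264  (TP10)
log2(4782/5581) = -0.223  (FOX12)
log2(46.78/164.8) = -1.817  (SMAD11)
log2(17267/2452) = 2.816  (WNT1)
CDK9 is most strongly upregulated.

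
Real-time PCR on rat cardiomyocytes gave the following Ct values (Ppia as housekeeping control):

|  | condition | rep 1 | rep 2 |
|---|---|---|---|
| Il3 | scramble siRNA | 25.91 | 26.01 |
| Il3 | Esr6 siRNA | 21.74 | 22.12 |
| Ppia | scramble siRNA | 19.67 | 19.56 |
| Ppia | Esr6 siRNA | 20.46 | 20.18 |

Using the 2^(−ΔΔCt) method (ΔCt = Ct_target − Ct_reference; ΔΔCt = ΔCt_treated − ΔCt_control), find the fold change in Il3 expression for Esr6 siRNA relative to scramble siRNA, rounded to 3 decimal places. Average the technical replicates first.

26.630

Mean Ct: Il3 scramble siRNA 25.960; Il3 Esr6 siRNA 21.930; Ppia scramble siRNA 19.615; Ppia Esr6 siRNA 20.320
ΔCt(scramble siRNA) = 25.960 − 19.615 = 6.345
ΔCt(Esr6 siRNA) = 21.930 − 20.320 = 1.610
ΔΔCt = 1.610 − 6.345 = -4.735
Fold change = 2^(−(-4.735)) = 2^4.735 = 26.6304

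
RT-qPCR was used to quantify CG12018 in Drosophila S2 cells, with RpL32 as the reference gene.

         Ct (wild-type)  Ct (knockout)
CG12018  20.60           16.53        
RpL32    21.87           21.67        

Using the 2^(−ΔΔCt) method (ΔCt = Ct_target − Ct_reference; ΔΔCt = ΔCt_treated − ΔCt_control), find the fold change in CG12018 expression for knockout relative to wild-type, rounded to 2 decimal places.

14.62

ΔCt(wild-type) = 20.600 − 21.870 = -1.270
ΔCt(knockout) = 16.530 − 21.670 = -5.140
ΔΔCt = -5.140 − (-1.270) = -3.870
Fold change = 2^(−(-3.870)) = 2^3.870 = 14.621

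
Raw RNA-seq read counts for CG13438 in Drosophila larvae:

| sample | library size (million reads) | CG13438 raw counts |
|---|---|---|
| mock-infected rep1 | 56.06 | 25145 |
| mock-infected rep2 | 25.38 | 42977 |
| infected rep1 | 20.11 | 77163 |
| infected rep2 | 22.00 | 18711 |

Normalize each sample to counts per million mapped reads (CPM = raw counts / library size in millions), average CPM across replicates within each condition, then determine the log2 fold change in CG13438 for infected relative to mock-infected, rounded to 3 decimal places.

1.130

CPM(mock-infected rep1) = 25145 / 56.06 = 448.5373
CPM(mock-infected rep2) = 42977 / 25.38 = 1693.3412
CPM(infected rep1) = 77163 / 20.11 = 3837.0462
CPM(infected rep2) = 18711 / 22.00 = 850.5000
mean CPM(mock-infected) = 1070.9392; mean CPM(infected) = 2343.7731
Fold change = 2343.7731 / 1070.9392 = 2.18852
log2(2.18852) = 1.1300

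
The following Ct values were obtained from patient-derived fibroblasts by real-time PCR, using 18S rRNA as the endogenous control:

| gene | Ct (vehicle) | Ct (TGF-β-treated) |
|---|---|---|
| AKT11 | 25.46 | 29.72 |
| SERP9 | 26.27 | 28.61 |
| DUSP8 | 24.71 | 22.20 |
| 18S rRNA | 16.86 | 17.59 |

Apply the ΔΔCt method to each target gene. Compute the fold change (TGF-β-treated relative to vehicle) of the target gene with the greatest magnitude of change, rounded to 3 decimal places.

0.087

AKT11: ΔΔCt = (29.72−17.59) − (25.46−16.86) = 12.13 − 8.60 = 3.53; fold change = 2^-3.53 = 0.087
SERP9: ΔΔCt = (28.61−17.59) − (26.27−16.86) = 11.02 − 9.41 = 1.61; fold change = 2^-1.61 = 0.328
DUSP8: ΔΔCt = (22.20−17.59) − (24.71−16.86) = 4.61 − 7.85 = -3.24; fold change = 2^3.24 = 9.448
AKT11 has the largest |ΔΔCt| = 3.53.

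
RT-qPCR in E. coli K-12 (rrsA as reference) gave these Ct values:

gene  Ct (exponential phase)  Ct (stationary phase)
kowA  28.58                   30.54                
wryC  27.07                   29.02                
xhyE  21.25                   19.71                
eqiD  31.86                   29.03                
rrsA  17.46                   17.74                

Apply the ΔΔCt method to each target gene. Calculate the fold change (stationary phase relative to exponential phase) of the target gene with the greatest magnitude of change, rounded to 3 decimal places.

8.634

kowA: ΔΔCt = (30.54−17.74) − (28.58−17.46) = 12.80 − 11.12 = 1.68; fold change = 2^-1.68 = 0.312
wryC: ΔΔCt = (29.02−17.74) − (27.07−17.46) = 11.28 − 9.61 = 1.67; fold change = 2^-1.67 = 0.314
xhyE: ΔΔCt = (19.71−17.74) − (21.25−17.46) = 1.97 − 3.79 = -1.82; fold change = 2^1.82 = 3.531
eqiD: ΔΔCt = (29.03−17.74) − (31.86−17.46) = 11.29 − 14.40 = -3.11; fold change = 2^3.11 = 8.634
eqiD has the largest |ΔΔCt| = 3.11.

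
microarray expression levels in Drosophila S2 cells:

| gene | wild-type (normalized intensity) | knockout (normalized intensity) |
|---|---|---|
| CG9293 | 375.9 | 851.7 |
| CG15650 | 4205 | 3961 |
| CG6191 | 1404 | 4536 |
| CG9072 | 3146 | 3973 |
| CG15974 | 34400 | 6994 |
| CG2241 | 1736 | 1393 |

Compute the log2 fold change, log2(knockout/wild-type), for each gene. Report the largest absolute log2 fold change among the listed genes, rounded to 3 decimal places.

2.298

log2(851.7/375.9) = 1.180  (CG9293)
log2(3961/4205) = -0.086  (CG15650)
log2(4536/1404) = 1.692  (CG6191)
log2(3973/3146) = 0.337  (CG9072)
log2(6994/34400) = -2.298  (CG15974)
log2(1393/1736) = -0.318  (CG2241)
The largest magnitude belongs to CG15974.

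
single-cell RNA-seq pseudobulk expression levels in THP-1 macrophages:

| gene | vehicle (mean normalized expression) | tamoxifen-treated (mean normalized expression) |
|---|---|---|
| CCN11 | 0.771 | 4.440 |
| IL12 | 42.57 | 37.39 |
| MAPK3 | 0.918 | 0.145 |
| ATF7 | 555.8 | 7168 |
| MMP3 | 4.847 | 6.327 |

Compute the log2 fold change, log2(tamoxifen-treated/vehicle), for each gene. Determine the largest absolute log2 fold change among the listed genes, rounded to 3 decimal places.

3.689

log2(4.440/0.771) = 2.526  (CCN11)
log2(37.39/42.57) = -0.187  (IL12)
log2(0.145/0.918) = -2.662  (MAPK3)
log2(7168/555.8) = 3.689  (ATF7)
log2(6.327/4.847) = 0.384  (MMP3)
The largest magnitude belongs to ATF7.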